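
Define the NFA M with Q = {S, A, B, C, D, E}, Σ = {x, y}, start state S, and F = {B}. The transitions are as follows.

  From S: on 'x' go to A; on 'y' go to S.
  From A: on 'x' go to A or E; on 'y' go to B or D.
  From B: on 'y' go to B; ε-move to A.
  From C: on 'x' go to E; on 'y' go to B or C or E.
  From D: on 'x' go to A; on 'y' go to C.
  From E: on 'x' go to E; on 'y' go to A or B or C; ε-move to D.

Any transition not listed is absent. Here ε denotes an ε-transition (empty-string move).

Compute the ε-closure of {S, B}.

Begin with {S, B}.
ε-move B → A; add A.

{S, A, B}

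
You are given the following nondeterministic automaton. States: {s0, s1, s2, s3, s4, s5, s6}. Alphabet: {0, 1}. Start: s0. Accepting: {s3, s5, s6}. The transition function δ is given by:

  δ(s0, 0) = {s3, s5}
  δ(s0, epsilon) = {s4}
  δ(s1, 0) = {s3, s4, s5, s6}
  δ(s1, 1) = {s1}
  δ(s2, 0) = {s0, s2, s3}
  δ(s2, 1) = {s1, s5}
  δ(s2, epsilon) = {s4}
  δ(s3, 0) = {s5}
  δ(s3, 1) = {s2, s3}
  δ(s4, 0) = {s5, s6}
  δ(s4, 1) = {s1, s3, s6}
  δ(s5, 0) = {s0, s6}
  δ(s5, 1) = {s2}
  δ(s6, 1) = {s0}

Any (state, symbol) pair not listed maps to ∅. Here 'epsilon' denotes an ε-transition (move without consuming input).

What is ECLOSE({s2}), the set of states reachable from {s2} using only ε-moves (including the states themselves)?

{s2, s4}

Begin with {s2}.
ε-move s2 → s4; add s4.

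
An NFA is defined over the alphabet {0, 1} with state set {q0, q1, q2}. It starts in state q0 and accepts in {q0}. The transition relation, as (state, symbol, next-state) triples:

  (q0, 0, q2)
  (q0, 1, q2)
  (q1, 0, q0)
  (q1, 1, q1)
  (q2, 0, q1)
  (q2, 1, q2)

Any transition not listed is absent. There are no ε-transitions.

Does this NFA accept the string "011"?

Start in {q0}.
Read '0': q0→{q2}; now {q2}.
Read '1': q2→{q2}; now {q2}.
Read '1': q2→{q2}; now {q2}.
The final set {q2} contains no accepting state.

No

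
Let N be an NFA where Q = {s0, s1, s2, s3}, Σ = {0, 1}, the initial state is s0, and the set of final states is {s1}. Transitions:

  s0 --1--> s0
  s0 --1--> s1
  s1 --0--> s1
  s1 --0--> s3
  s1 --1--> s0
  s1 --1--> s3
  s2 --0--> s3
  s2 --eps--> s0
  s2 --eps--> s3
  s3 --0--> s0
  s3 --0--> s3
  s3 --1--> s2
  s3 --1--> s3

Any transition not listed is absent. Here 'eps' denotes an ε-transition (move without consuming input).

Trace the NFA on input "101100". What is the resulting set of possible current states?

Start in {s0}.
Read '1': s0→{s0, s1}; now {s0, s1}.
Read '0': s0→∅, s1→{s1, s3}; now {s1, s3}.
Read '1': s1→{s0, s3}, s3→{s2, s3}; now {s0, s2, s3}.
Read '1': s0→{s0, s1}, s2→∅, s3→{s2, s3}; now {s0, s1, s2, s3}.
Read '0': s0→∅, s1→{s1, s3}, s2→{s3}, s3→{s0, s3}; now {s0, s1, s3}.
Read '0': s0→∅, s1→{s1, s3}, s3→{s0, s3}; now {s0, s1, s3}.

{s0, s1, s3}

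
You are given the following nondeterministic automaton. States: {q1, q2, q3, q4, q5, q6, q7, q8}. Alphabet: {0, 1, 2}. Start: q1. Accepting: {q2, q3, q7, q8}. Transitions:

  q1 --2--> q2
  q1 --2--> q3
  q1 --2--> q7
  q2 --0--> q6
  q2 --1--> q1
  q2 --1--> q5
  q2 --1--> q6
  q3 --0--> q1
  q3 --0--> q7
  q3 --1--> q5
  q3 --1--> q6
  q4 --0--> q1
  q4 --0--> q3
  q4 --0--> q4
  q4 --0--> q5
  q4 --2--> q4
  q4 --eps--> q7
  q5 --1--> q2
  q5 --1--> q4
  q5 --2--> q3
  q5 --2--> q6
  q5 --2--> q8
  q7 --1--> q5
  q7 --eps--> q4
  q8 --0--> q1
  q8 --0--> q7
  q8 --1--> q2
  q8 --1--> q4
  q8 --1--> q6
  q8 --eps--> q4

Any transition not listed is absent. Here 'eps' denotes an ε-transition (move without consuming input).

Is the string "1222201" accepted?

Start in {q1}.
Read '1': q1→∅; now ∅.
The set is empty and remains empty for the remaining 6 symbols.
The final set ∅ contains no accepting state.

No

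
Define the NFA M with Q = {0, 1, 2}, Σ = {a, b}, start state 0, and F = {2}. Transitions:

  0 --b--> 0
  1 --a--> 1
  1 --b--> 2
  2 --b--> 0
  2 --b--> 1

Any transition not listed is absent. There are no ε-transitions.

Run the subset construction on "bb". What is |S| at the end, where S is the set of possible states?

Start in {0}.
Read 'b': 0→{0}; now {0}.
Read 'b': 0→{0}; now {0}.
That set has 1 state.

1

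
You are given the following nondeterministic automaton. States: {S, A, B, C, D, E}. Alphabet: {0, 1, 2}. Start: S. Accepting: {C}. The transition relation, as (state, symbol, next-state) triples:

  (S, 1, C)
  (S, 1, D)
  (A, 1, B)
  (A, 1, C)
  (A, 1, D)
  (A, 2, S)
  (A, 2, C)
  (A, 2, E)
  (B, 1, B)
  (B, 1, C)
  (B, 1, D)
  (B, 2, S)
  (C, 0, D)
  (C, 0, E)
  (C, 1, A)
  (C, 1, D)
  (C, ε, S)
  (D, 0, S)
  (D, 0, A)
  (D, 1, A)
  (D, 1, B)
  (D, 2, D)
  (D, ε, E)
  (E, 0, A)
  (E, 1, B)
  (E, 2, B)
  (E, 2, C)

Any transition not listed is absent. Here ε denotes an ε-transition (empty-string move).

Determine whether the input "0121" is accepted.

No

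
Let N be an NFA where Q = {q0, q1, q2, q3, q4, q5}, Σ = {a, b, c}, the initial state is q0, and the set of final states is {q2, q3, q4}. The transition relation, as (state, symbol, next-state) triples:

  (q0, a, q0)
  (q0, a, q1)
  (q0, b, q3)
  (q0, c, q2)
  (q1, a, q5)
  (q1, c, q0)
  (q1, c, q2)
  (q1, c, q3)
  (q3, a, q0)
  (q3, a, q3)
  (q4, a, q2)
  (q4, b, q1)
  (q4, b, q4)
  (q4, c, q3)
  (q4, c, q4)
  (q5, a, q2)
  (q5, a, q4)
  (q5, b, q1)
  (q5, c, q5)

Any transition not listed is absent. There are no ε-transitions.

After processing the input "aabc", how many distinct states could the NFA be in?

Start in {q0}.
Read 'a': {q0} → {q0, q1}.
Read 'a': {q0, q1} → {q0, q1, q5}.
Read 'b': {q0, q1, q5} → {q1, q3}.
Read 'c': {q1, q3} → {q0, q2, q3}.
That set has 3 states.

3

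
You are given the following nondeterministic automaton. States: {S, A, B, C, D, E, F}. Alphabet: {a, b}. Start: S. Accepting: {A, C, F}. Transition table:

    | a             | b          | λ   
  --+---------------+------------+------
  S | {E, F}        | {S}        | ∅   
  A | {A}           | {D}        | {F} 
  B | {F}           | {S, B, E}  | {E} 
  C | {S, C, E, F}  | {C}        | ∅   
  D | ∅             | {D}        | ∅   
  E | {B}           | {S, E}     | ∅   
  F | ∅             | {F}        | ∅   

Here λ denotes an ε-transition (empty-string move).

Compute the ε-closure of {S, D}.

{S, D}

Begin with {S, D}.
No ε-moves leave this set, so the closure equals the set itself.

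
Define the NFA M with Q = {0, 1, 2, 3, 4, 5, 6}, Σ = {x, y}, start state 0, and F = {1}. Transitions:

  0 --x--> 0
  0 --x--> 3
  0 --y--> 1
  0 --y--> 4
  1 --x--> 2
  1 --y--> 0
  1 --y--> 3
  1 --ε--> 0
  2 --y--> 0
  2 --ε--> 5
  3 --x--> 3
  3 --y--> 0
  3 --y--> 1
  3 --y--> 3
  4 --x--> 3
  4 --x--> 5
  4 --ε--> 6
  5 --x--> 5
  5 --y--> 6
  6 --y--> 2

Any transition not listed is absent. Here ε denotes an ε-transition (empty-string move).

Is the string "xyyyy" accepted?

Yes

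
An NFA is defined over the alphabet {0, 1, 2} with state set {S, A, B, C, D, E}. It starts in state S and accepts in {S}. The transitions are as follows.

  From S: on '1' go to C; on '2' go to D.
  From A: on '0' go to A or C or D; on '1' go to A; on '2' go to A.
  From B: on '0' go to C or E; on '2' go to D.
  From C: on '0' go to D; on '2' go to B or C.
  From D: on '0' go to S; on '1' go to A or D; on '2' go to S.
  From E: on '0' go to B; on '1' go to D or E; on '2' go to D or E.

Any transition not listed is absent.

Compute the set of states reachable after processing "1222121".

{A, C}

Start in {S}.
Read '1': {S} → {C}.
Read '2': {C} → {B, C}.
Read '2': {B, C} → {B, C, D}.
Read '2': {B, C, D} → {S, B, C, D}.
Read '1': {S, B, C, D} → {A, C, D}.
Read '2': {A, C, D} → {S, A, B, C}.
Read '1': {S, A, B, C} → {A, C}.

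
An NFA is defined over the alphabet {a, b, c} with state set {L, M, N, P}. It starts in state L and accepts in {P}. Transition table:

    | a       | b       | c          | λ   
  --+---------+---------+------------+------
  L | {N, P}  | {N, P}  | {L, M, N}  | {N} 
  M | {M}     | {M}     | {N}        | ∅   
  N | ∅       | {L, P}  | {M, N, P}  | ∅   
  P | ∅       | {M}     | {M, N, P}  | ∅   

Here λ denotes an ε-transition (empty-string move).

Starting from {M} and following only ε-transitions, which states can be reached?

{M}

Begin with {M}.
No ε-moves leave this set, so the closure equals the set itself.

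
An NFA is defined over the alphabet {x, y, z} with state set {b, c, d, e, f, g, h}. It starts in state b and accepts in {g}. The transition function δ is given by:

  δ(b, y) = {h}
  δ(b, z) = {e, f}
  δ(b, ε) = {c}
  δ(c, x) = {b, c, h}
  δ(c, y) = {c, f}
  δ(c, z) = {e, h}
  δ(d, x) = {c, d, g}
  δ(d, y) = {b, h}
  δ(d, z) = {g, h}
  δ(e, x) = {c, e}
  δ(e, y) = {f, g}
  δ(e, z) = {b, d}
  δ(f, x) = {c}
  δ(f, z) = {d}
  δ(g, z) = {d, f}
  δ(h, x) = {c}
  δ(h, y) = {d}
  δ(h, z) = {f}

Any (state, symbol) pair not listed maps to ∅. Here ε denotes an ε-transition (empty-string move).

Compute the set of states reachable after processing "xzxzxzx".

{b, c, d, e, g, h}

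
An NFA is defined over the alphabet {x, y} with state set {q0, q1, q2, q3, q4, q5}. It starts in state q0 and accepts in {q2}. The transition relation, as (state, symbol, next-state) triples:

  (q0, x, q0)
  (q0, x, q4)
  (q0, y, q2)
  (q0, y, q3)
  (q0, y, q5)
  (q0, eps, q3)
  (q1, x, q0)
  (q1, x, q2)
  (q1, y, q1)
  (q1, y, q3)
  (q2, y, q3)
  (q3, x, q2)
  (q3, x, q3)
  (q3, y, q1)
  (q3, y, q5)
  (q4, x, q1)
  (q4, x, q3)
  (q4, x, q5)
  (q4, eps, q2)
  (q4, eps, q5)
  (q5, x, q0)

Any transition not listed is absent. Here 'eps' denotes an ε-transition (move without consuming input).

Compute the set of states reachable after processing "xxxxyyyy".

Start: ε-closure({q0}) = {q0, q3}.
Read 'x': q0→{q0, q4}, q3→{q2, q3}; union {q0, q2, q3, q4}; ε-closure = {q0, q2, q3, q4, q5}.
Read 'x': q0→{q0, q4}, q2→∅, q3→{q2, q3}, q4→{q1, q3, q5}, q5→{q0}; now {q0, q1, q2, q3, q4, q5}.
Read 'x': q0→{q0, q4}, q1→{q0, q2}, q2→∅, q3→{q2, q3}, q4→{q1, q3, q5}, q5→{q0}; now {q0, q1, q2, q3, q4, q5}.
Read 'x': q0→{q0, q4}, q1→{q0, q2}, q2→∅, q3→{q2, q3}, q4→{q1, q3, q5}, q5→{q0}; now {q0, q1, q2, q3, q4, q5}.
Read 'y': q0→{q2, q3, q5}, q1→{q1, q3}, q2→{q3}, q3→{q1, q5}, q4→∅, q5→∅; now {q1, q2, q3, q5}.
Read 'y': q1→{q1, q3}, q2→{q3}, q3→{q1, q5}, q5→∅; now {q1, q3, q5}.
Read 'y': q1→{q1, q3}, q3→{q1, q5}, q5→∅; now {q1, q3, q5}.
Read 'y': q1→{q1, q3}, q3→{q1, q5}, q5→∅; now {q1, q3, q5}.

{q1, q3, q5}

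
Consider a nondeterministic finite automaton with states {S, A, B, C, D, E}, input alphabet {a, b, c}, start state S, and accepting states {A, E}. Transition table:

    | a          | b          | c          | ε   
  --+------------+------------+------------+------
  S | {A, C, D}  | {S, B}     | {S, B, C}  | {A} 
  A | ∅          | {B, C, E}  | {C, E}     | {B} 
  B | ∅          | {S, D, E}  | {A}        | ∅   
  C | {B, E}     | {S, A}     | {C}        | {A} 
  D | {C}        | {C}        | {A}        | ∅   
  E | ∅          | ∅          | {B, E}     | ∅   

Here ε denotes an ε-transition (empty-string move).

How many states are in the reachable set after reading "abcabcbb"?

6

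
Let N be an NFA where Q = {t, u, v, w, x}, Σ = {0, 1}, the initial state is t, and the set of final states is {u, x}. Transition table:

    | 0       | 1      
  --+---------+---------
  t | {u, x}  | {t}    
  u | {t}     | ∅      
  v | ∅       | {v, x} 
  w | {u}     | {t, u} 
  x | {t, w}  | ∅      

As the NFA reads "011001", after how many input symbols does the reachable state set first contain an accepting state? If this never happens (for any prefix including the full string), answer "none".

Start in {t}.
Read '0': t→{u, x}; now {u, x}.
None of the earlier sets intersect F, but {u, x} does.

1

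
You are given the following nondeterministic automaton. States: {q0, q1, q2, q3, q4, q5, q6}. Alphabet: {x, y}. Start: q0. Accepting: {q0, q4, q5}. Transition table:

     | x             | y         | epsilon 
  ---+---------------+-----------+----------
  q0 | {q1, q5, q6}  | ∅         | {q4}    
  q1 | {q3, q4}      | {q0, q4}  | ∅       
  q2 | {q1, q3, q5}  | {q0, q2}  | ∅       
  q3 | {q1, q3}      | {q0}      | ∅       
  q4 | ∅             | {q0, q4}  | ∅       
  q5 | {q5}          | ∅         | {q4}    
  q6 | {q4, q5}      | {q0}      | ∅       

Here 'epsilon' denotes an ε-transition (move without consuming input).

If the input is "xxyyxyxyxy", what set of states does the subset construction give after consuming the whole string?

{q0, q4}

Start: ε-closure({q0}) = {q0, q4}.
Read 'x': q0→{q1, q5, q6}, q4→∅; union {q1, q5, q6}; ε-closure = {q1, q4, q5, q6}.
Read 'x': q1→{q3, q4}, q4→∅, q5→{q5}, q6→{q4, q5}; now {q3, q4, q5}.
Read 'y': q3→{q0}, q4→{q0, q4}, q5→∅; now {q0, q4}.
Read 'y': q0→∅, q4→{q0, q4}; now {q0, q4}.
Read 'x': q0→{q1, q5, q6}, q4→∅; union {q1, q5, q6}; ε-closure = {q1, q4, q5, q6}.
Read 'y': q1→{q0, q4}, q4→{q0, q4}, q5→∅, q6→{q0}; now {q0, q4}.
Read 'x': q0→{q1, q5, q6}, q4→∅; union {q1, q5, q6}; ε-closure = {q1, q4, q5, q6}.
Read 'y': q1→{q0, q4}, q4→{q0, q4}, q5→∅, q6→{q0}; now {q0, q4}.
Read 'x': q0→{q1, q5, q6}, q4→∅; union {q1, q5, q6}; ε-closure = {q1, q4, q5, q6}.
Read 'y': q1→{q0, q4}, q4→{q0, q4}, q5→∅, q6→{q0}; now {q0, q4}.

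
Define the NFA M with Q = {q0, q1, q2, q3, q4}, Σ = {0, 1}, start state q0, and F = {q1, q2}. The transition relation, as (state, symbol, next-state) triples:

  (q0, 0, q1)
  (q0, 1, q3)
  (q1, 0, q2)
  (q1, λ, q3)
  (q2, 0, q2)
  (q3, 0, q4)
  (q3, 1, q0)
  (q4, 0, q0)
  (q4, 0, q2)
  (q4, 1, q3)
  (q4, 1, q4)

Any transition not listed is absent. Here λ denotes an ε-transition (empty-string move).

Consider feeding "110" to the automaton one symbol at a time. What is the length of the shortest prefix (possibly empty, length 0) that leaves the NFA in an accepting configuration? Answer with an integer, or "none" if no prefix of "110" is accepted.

Start in {q0}.
Read '1': q0→{q3}; now {q3}.
Read '1': q3→{q0}; now {q0}.
Read '0': q0→{q1}; union {q1}; ε-closure = {q1, q3}.
None of the earlier sets intersect F, but {q1, q3} does.

3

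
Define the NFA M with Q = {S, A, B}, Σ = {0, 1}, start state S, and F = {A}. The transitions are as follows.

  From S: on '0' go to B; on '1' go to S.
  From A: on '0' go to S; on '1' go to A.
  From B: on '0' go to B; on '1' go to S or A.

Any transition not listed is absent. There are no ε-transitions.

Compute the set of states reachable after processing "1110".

{B}

Start in {S}.
Read '1': S→{S}; now {S}.
Read '1': S→{S}; now {S}.
Read '1': S→{S}; now {S}.
Read '0': S→{B}; now {B}.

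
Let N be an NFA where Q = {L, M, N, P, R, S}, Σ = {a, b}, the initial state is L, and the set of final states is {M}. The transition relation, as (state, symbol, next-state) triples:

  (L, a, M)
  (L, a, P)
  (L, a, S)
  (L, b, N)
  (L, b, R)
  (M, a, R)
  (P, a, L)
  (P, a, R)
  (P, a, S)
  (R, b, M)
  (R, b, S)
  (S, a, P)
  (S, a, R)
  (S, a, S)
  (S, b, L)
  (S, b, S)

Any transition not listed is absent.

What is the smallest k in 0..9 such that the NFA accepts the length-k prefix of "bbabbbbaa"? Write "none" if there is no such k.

2

Start in {L}.
Read 'b': L→{N, R}; now {N, R}.
Read 'b': N→∅, R→{M, S}; now {M, S}.
None of the earlier sets intersect F, but {M, S} does.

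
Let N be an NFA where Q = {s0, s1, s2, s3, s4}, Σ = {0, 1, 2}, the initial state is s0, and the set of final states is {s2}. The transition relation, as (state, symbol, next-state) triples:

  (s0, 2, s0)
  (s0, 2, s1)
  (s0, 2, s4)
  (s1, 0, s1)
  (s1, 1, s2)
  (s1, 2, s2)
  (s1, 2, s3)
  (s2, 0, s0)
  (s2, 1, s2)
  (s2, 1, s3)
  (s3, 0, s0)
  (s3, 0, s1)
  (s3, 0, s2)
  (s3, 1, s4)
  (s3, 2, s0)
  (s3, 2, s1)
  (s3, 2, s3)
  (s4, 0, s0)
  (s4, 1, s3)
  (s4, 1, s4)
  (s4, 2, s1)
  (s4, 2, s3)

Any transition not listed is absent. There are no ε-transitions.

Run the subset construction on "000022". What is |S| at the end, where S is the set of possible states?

Start in {s0}.
Read '0': {s0} → ∅.
The set is empty and remains empty for the remaining 5 symbols.
That set has 0 states.

0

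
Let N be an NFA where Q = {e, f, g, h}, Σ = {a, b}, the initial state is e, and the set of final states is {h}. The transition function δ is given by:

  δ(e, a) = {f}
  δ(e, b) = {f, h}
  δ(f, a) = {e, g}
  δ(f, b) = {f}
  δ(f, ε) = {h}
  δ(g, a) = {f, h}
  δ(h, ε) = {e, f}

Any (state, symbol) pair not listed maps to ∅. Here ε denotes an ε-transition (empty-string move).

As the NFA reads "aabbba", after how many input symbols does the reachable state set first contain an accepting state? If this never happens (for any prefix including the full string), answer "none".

1

Start in {e}.
Read 'a': {e} → {e, f, h}.
None of the earlier sets intersect F, but {e, f, h} does.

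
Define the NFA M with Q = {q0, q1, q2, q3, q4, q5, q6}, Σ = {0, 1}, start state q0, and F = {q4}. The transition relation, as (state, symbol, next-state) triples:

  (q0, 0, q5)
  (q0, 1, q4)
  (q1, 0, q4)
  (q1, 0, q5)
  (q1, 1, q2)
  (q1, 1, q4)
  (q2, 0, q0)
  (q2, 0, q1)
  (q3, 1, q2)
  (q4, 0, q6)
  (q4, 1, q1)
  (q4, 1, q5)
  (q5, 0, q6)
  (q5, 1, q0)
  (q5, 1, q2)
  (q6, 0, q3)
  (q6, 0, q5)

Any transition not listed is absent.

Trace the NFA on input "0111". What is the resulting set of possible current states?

{q1, q5}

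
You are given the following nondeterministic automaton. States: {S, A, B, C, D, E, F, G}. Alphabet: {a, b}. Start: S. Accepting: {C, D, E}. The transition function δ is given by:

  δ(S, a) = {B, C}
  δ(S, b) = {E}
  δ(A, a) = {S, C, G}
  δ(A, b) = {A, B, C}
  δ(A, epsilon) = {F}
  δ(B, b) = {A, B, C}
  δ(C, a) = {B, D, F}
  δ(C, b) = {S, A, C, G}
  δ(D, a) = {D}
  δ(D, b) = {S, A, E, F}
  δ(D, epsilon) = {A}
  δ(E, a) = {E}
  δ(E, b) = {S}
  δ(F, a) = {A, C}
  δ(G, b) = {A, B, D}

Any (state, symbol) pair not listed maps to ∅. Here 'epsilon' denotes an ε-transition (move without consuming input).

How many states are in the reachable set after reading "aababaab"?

Start in {S}.
Read 'a': S→{B, C}; now {B, C}.
Read 'a': B→∅, C→{B, D, F}; union {B, D, F}; ε-closure = {A, B, D, F}.
Read 'b': A→{A, B, C}, B→{A, B, C}, D→{S, A, E, F}, F→∅; now {S, A, B, C, E, F}.
Read 'a': S→{B, C}, A→{S, C, G}, B→∅, C→{B, D, F}, E→{E}, F→{A, C}; now {S, A, B, C, D, E, F, G}.
Read 'b': S→{E}, A→{A, B, C}, B→{A, B, C}, C→{S, A, C, G}, D→{S, A, E, F}, E→{S}, F→∅, G→{A, B, D}; now {S, A, B, C, D, E, F, G}.
Read 'a': S→{B, C}, A→{S, C, G}, B→∅, C→{B, D, F}, D→{D}, E→{E}, F→{A, C}, G→∅; now {S, A, B, C, D, E, F, G}.
Read 'a': S→{B, C}, A→{S, C, G}, B→∅, C→{B, D, F}, D→{D}, E→{E}, F→{A, C}, G→∅; now {S, A, B, C, D, E, F, G}.
Read 'b': S→{E}, A→{A, B, C}, B→{A, B, C}, C→{S, A, C, G}, D→{S, A, E, F}, E→{S}, F→∅, G→{A, B, D}; now {S, A, B, C, D, E, F, G}.
That set has 8 states.

8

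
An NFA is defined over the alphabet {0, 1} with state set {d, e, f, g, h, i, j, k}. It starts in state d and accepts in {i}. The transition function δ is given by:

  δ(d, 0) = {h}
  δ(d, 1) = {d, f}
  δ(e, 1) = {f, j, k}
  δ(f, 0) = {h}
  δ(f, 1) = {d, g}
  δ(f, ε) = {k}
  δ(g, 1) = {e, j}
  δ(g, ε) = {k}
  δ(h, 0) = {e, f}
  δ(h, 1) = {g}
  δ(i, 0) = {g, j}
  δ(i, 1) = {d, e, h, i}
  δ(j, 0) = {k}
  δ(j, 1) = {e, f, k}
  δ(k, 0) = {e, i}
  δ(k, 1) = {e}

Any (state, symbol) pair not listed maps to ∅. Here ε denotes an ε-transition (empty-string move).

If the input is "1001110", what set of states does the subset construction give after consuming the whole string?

{e, h, i, k}

Start in {d}.
Read '1': {d} → {d, f, k}.
Read '0': {d, f, k} → {e, h, i}.
Read '0': {e, h, i} → {e, f, g, j, k}.
Read '1': {e, f, g, j, k} → {d, e, f, g, j, k}.
Read '1': {d, e, f, g, j, k} → {d, e, f, g, j, k}.
Read '1': {d, e, f, g, j, k} → {d, e, f, g, j, k}.
Read '0': {d, e, f, g, j, k} → {e, h, i, k}.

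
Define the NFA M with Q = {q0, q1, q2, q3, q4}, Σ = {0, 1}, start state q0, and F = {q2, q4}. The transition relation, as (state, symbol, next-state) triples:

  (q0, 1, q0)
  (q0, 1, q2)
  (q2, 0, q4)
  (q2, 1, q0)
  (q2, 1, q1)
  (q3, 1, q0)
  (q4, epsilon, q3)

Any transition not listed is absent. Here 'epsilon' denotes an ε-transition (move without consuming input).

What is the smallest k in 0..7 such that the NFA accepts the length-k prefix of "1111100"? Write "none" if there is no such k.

1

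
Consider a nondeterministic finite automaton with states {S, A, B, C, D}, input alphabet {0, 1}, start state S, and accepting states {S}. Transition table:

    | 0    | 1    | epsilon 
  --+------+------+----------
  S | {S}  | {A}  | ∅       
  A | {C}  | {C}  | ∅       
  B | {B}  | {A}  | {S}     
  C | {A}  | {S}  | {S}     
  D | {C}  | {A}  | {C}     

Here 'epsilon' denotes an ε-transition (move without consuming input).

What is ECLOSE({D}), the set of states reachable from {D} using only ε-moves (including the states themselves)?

Begin with {D}.
ε-move D → C; add C.
ε-move C → S; add S.

{S, C, D}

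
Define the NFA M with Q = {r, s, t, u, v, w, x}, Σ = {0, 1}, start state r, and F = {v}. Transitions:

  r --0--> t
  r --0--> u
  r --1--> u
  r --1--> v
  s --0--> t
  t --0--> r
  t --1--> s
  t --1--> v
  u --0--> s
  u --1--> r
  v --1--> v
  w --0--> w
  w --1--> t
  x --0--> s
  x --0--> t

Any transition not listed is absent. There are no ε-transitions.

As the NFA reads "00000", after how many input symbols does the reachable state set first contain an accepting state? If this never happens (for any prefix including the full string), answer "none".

Start in {r}.
Read '0': r→{t, u}; now {t, u}.
Read '0': t→{r}, u→{s}; now {r, s}.
Read '0': r→{t, u}, s→{t}; now {t, u}.
Read '0': t→{r}, u→{s}; now {r, s}.
Read '0': r→{t, u}, s→{t}; now {t, u}.
No reachable set along the way intersects F.

none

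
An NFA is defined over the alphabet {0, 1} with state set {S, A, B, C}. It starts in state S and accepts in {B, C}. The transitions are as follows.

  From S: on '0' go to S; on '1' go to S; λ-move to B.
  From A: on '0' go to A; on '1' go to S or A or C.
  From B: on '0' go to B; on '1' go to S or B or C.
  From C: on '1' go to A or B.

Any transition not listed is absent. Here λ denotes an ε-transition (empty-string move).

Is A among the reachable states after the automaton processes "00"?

No

Start: ε-closure({S}) = {S, B}.
Read '0': S→{S}, B→{B}; now {S, B}.
Read '0': S→{S}, B→{B}; now {S, B}.
State A is not in {S, B}.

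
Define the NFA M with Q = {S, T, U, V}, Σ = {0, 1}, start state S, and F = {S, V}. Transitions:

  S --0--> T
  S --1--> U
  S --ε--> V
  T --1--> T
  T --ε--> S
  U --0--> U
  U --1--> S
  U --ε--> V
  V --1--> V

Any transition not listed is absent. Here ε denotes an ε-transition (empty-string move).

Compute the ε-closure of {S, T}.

{S, T, V}

Begin with {S, T}.
ε-move S → V; add V.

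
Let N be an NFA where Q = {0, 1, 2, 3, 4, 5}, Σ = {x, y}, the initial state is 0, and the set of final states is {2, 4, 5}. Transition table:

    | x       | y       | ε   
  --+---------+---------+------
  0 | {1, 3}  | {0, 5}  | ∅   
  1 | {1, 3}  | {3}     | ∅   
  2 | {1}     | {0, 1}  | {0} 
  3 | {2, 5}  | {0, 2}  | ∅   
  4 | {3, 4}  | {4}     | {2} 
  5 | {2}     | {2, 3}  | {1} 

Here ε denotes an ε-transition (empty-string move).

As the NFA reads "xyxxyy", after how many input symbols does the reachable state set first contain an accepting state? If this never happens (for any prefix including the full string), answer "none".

Start in {0}.
Read 'x': {0} → {1, 3}.
Read 'y': {1, 3} → {0, 2, 3}.
None of the earlier sets intersect F, but {0, 2, 3} does.

2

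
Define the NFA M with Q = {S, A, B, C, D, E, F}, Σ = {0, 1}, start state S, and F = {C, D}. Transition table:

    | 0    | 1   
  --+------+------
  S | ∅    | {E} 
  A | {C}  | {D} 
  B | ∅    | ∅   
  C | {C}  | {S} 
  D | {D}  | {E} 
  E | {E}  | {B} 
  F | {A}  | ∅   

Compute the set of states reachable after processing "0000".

∅

Start in {S}.
Read '0': {S} → ∅.
The set is empty and remains empty for the remaining 3 symbols.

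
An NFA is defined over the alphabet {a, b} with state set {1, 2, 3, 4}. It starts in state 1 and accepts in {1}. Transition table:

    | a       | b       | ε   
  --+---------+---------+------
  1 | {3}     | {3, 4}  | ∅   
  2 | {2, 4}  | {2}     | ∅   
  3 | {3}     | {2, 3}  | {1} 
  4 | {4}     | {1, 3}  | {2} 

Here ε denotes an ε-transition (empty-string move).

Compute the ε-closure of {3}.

{1, 3}

Begin with {3}.
ε-move 3 → 1; add 1.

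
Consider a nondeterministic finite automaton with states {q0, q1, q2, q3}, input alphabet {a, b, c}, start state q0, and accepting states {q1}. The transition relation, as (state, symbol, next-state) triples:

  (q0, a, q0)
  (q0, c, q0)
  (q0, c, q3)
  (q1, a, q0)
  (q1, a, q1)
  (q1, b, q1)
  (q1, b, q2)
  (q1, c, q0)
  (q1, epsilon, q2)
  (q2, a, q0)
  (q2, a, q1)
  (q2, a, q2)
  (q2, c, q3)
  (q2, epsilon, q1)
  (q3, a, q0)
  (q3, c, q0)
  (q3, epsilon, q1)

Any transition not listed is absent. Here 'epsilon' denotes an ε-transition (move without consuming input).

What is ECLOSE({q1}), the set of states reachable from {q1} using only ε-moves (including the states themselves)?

{q1, q2}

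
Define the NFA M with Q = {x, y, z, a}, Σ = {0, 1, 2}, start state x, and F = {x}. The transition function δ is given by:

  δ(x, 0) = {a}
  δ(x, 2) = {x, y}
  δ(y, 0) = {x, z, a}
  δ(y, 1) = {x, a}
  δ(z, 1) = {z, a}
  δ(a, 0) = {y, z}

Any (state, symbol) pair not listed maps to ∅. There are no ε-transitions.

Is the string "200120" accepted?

Yes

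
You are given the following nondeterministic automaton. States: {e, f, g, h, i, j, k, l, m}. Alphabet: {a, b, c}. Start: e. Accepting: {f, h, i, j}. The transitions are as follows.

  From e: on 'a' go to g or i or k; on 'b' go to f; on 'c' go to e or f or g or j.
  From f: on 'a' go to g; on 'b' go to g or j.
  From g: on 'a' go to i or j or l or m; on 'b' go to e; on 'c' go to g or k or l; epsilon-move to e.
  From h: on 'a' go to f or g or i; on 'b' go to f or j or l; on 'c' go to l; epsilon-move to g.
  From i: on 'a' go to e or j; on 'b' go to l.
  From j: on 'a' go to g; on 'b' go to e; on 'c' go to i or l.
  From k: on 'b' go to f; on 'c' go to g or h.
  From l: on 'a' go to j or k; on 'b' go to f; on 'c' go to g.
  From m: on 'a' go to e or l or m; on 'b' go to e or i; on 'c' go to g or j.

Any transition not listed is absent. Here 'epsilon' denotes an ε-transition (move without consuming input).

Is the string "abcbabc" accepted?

Yes

Start in {e}.
Read 'a': {e} → {e, g, i, k}.
Read 'b': {e, g, i, k} → {e, f, l}.
Read 'c': {e, f, l} → {e, f, g, j}.
Read 'b': {e, f, g, j} → {e, f, g, j}.
Read 'a': {e, f, g, j} → {e, g, i, j, k, l, m}.
Read 'b': {e, g, i, j, k, l, m} → {e, f, i, l}.
Read 'c': {e, f, i, l} → {e, f, g, j}.
The final set {e, f, g, j} contains the accepting states f, j.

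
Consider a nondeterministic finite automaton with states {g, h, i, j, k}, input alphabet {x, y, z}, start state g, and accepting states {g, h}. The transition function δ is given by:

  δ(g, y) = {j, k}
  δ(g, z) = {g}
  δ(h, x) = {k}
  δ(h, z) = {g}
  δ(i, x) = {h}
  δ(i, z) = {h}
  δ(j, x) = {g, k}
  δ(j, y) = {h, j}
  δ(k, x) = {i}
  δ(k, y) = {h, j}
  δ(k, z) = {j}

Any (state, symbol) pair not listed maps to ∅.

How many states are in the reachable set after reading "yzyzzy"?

2

Start in {g}.
Read 'y': {g} → {j, k}.
Read 'z': {j, k} → {j}.
Read 'y': {j} → {h, j}.
Read 'z': {h, j} → {g}.
Read 'z': {g} → {g}.
Read 'y': {g} → {j, k}.
That set has 2 states.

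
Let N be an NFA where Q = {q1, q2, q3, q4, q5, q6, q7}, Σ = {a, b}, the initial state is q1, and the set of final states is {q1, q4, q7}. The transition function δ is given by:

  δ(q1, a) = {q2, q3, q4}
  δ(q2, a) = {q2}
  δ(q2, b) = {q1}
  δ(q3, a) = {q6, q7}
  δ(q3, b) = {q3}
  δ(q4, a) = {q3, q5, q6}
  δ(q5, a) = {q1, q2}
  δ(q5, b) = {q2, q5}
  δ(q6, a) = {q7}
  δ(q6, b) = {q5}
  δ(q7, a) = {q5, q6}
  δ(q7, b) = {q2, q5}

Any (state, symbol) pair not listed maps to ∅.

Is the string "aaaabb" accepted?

Start in {q1}.
Read 'a': q1→{q2, q3, q4}; now {q2, q3, q4}.
Read 'a': q2→{q2}, q3→{q6, q7}, q4→{q3, q5, q6}; now {q2, q3, q5, q6, q7}.
Read 'a': q2→{q2}, q3→{q6, q7}, q5→{q1, q2}, q6→{q7}, q7→{q5, q6}; now {q1, q2, q5, q6, q7}.
Read 'a': q1→{q2, q3, q4}, q2→{q2}, q5→{q1, q2}, q6→{q7}, q7→{q5, q6}; now {q1, q2, q3, q4, q5, q6, q7}.
Read 'b': q1→∅, q2→{q1}, q3→{q3}, q4→∅, q5→{q2, q5}, q6→{q5}, q7→{q2, q5}; now {q1, q2, q3, q5}.
Read 'b': q1→∅, q2→{q1}, q3→{q3}, q5→{q2, q5}; now {q1, q2, q3, q5}.
The final set {q1, q2, q3, q5} contains the accepting state q1.

Yes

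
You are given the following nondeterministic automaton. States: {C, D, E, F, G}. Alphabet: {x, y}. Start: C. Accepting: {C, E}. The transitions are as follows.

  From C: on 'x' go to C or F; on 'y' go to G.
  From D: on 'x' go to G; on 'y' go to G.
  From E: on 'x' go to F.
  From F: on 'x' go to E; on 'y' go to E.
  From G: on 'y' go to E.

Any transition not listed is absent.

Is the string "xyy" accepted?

Start in {C}.
Read 'x': C→{C, F}; now {C, F}.
Read 'y': C→{G}, F→{E}; now {E, G}.
Read 'y': E→∅, G→{E}; now {E}.
The final set {E} contains the accepting state E.

Yes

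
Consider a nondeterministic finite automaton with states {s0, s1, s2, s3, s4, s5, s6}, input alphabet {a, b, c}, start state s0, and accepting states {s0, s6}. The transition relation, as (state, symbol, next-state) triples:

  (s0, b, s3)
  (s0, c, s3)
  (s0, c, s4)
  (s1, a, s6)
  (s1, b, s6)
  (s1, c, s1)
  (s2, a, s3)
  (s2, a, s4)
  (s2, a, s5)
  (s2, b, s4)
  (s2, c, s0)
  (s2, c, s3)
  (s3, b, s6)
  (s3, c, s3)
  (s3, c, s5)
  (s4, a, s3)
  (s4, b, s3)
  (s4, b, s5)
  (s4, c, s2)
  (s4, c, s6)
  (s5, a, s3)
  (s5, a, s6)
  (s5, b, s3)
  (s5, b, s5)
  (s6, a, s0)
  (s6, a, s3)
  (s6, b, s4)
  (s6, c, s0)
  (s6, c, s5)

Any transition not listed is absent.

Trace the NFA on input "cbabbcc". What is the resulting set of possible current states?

Start in {s0}.
Read 'c': {s0} → {s3, s4}.
Read 'b': {s3, s4} → {s3, s5, s6}.
Read 'a': {s3, s5, s6} → {s0, s3, s6}.
Read 'b': {s0, s3, s6} → {s3, s4, s6}.
Read 'b': {s3, s4, s6} → {s3, s4, s5, s6}.
Read 'c': {s3, s4, s5, s6} → {s0, s2, s3, s5, s6}.
Read 'c': {s0, s2, s3, s5, s6} → {s0, s3, s4, s5}.

{s0, s3, s4, s5}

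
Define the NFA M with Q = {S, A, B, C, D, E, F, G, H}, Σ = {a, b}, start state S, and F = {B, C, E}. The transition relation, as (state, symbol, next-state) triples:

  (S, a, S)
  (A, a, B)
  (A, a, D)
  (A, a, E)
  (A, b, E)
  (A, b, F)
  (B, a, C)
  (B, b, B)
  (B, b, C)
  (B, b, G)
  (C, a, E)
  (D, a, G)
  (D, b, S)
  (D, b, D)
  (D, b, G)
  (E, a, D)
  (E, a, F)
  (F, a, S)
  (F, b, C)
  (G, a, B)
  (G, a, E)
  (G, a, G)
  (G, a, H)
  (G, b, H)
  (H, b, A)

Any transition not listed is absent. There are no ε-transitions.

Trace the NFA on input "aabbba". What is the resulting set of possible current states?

Start in {S}.
Read 'a': S→{S}; now {S}.
Read 'a': S→{S}; now {S}.
Read 'b': S→∅; now ∅.
The set is empty and remains empty for the remaining 3 symbols.

∅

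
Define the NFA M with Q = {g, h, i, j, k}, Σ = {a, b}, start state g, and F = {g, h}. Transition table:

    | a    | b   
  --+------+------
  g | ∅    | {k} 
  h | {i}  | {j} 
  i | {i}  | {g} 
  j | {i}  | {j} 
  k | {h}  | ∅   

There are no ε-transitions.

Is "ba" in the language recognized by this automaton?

Yes

Start in {g}.
Read 'b': {g} → {k}.
Read 'a': {k} → {h}.
The final set {h} contains the accepting state h.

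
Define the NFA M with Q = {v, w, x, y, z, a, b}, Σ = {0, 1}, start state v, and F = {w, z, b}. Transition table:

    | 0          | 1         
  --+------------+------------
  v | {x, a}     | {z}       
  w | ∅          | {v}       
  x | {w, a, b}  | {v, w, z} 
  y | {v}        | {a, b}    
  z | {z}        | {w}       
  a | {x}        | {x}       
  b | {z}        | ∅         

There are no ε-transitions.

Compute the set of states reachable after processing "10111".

{z}

Start in {v}.
Read '1': {v} → {z}.
Read '0': {z} → {z}.
Read '1': {z} → {w}.
Read '1': {w} → {v}.
Read '1': {v} → {z}.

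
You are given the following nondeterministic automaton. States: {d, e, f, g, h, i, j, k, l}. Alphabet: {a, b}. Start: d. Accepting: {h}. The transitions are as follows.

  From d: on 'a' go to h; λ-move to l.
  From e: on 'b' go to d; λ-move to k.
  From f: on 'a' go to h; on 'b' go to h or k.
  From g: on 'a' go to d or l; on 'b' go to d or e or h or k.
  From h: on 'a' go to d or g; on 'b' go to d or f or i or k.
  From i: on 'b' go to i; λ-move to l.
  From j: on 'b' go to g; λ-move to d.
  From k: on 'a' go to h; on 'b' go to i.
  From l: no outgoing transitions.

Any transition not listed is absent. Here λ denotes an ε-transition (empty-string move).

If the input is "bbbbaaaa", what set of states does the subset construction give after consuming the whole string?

Start: ε-closure({d}) = {d, l}.
Read 'b': d→∅, l→∅; now ∅.
The set is empty and remains empty for the remaining 7 symbols.

∅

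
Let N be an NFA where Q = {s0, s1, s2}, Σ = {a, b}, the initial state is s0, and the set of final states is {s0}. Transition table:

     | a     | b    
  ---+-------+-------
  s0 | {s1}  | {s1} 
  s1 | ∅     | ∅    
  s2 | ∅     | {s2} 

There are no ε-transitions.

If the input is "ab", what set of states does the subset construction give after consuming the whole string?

Start in {s0}.
Read 'a': s0→{s1}; now {s1}.
Read 'b': s1→∅; now ∅.

∅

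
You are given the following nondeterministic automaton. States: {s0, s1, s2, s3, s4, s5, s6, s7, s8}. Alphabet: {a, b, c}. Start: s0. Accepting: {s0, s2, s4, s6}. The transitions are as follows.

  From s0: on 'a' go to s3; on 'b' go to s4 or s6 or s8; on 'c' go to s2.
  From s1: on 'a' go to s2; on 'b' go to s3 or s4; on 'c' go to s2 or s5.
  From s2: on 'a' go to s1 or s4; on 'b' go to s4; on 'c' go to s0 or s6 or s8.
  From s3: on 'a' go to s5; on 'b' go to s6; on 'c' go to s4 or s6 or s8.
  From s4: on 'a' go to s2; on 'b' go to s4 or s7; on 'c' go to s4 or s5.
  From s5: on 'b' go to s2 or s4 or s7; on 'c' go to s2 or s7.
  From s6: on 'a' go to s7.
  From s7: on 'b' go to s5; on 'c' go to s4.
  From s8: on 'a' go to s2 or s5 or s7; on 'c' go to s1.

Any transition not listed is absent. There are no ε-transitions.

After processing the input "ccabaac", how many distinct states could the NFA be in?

6

Start in {s0}.
Read 'c': s0→{s2}; now {s2}.
Read 'c': s2→{s0, s6, s8}; now {s0, s6, s8}.
Read 'a': s0→{s3}, s6→{s7}, s8→{s2, s5, s7}; now {s2, s3, s5, s7}.
Read 'b': s2→{s4}, s3→{s6}, s5→{s2, s4, s7}, s7→{s5}; now {s2, s4, s5, s6, s7}.
Read 'a': s2→{s1, s4}, s4→{s2}, s5→∅, s6→{s7}, s7→∅; now {s1, s2, s4, s7}.
Read 'a': s1→{s2}, s2→{s1, s4}, s4→{s2}, s7→∅; now {s1, s2, s4}.
Read 'c': s1→{s2, s5}, s2→{s0, s6, s8}, s4→{s4, s5}; now {s0, s2, s4, s5, s6, s8}.
That set has 6 states.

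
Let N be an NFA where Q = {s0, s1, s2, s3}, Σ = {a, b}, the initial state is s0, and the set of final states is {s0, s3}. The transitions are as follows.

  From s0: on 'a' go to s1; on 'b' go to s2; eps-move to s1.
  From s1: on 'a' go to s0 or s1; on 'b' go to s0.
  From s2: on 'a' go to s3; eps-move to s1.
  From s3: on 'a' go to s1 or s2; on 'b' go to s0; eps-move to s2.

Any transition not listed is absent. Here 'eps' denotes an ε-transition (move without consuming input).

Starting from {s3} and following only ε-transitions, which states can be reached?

Begin with {s3}.
ε-move s3 → s2; add s2.
ε-move s2 → s1; add s1.

{s1, s2, s3}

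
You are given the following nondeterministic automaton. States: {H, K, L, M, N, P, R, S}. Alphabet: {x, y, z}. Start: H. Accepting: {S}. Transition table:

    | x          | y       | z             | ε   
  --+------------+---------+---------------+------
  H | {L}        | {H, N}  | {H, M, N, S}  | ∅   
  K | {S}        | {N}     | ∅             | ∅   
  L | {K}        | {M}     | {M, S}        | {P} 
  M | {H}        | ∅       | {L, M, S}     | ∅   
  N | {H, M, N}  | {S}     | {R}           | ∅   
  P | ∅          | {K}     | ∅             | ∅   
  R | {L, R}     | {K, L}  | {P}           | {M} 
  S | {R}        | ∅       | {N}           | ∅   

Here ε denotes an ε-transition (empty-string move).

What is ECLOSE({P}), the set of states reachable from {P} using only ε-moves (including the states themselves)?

{P}

Begin with {P}.
No ε-moves leave this set, so the closure equals the set itself.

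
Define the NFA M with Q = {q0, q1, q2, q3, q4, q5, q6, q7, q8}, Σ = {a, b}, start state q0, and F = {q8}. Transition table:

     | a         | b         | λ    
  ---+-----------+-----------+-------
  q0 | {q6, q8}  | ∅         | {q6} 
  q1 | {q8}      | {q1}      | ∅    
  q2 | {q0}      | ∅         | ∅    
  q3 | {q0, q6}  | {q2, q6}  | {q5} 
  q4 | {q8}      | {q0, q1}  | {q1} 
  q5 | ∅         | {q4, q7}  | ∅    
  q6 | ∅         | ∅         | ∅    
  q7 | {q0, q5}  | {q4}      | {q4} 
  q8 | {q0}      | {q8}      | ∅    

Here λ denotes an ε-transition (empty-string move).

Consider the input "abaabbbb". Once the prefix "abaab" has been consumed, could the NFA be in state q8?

Yes

Start: ε-closure({q0}) = {q0, q6}.
Read 'a': {q0, q6} → {q6, q8}.
Read 'b': {q6, q8} → {q8}.
Read 'a': {q8} → {q0, q6}.
Read 'a': {q0, q6} → {q6, q8}.
Read 'b': {q6, q8} → {q8}.
State q8 is in {q8}.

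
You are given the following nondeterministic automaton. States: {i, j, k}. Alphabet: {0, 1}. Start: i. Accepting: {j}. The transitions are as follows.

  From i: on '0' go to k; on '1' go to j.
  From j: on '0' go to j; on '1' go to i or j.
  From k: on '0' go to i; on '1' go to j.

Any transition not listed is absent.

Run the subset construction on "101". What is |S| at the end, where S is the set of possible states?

Start in {i}.
Read '1': i→{j}; now {j}.
Read '0': j→{j}; now {j}.
Read '1': j→{i, j}; now {i, j}.
That set has 2 states.

2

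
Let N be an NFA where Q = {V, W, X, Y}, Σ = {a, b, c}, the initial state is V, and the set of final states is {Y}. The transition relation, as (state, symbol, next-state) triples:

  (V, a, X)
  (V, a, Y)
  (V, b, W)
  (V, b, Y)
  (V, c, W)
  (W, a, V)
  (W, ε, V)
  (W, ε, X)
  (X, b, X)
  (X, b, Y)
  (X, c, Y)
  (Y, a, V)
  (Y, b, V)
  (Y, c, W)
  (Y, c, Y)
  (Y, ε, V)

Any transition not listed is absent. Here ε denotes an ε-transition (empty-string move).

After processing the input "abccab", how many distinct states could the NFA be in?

4

Start in {V}.
Read 'a': {V} → {V, X, Y}.
Read 'b': {V, X, Y} → {V, W, X, Y}.
Read 'c': {V, W, X, Y} → {V, W, X, Y}.
Read 'c': {V, W, X, Y} → {V, W, X, Y}.
Read 'a': {V, W, X, Y} → {V, X, Y}.
Read 'b': {V, X, Y} → {V, W, X, Y}.
That set has 4 states.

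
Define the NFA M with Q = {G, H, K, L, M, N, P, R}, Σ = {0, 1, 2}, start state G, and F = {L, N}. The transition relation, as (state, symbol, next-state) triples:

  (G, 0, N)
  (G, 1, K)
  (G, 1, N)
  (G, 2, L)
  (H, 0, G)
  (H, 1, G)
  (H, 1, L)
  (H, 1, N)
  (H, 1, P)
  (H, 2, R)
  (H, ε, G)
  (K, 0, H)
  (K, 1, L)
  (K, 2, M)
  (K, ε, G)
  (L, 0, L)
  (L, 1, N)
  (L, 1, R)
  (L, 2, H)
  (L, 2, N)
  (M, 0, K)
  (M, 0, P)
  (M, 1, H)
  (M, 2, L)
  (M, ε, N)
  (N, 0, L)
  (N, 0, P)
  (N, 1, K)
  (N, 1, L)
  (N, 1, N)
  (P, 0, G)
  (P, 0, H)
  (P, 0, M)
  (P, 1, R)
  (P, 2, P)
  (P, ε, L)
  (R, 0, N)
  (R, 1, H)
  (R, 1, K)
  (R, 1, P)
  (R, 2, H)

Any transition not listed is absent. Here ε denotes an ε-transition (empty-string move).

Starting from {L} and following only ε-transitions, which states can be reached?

{L}

Begin with {L}.
No ε-moves leave this set, so the closure equals the set itself.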